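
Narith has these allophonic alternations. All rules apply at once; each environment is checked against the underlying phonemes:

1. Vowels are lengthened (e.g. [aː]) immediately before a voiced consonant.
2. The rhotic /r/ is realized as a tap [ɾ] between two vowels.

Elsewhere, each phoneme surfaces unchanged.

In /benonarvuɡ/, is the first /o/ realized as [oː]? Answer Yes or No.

/o/ (between /n/ and /n/): before a voiced consonant, so rule 1 applies → [oː].
The actual realization is [oː], which matches [oː].

Yes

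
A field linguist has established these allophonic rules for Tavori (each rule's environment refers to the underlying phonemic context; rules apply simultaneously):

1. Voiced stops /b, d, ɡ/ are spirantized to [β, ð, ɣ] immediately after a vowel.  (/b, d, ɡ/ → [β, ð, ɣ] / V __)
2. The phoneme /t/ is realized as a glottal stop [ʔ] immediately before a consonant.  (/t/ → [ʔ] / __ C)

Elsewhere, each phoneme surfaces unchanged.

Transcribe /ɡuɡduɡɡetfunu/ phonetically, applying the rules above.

/ɡ/ (word-initial): rule 1 targets it, but not immediately after a vowel → unchanged [ɡ].
/ɡ/ (between /u/ and /d/): immediately after a vowel, so rule 1 applies → [ɣ].
/d/ — between /ɡ/ and /u/; rule 1 does not apply here → [d].
/ɡ/ — between /u/ and /ɡ/, immediately after a vowel — surfaces as [ɣ] (rule 1).
/ɡ/ (between /ɡ/ and /e/) is in the target of rule 1 but the environment (immediately after a vowel) is not met → [ɡ].
/t/ meets the environment for rule 2 (immediately before a consonant) → [ʔ].

[ɡuɣduɣɡeʔfunu]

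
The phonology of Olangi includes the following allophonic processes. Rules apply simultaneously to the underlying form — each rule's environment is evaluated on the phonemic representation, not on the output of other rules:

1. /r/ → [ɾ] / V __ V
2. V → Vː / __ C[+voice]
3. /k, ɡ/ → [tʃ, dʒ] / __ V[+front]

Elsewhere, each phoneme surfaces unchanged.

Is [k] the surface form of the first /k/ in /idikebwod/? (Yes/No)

No

/k/ (between /i/ and /e/): before a front vowel, so rule 3 applies → [tʃ].
The actual realization is [tʃ], not [k].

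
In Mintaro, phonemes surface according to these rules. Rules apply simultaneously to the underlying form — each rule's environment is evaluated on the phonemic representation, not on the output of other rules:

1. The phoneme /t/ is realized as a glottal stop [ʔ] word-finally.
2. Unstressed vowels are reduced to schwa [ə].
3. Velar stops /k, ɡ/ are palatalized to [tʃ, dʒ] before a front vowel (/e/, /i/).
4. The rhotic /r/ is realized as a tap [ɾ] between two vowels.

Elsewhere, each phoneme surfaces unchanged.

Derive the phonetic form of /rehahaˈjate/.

[rəhəhəˈjatə]

/r/ (word-initial) is in the target of rule 4 but the environment (between two vowels) is not met → [r].
/e/ (between /r/ and /h/): in an unstressed syllable, so rule 2 applies → [ə].
/h/ — not in any rule's target class → [h].
/a/ (between /h/ and /h/): in an unstressed syllable, so rule 2 applies → [ə].
/h/ (between /a/ and /a/): no rule targets it → [h].
/a/ (between /h/ and /j/): in an unstressed syllable, so rule 2 applies → [ə].
/j/ stays [j].
/a/ — between /j/ and /t/; rule 2 does not apply here → [a].
/t/ — between /a/ and /e/; rule 1 does not apply here → [t].
/e/ (word-final): in an unstressed syllable, so rule 2 applies → [ə].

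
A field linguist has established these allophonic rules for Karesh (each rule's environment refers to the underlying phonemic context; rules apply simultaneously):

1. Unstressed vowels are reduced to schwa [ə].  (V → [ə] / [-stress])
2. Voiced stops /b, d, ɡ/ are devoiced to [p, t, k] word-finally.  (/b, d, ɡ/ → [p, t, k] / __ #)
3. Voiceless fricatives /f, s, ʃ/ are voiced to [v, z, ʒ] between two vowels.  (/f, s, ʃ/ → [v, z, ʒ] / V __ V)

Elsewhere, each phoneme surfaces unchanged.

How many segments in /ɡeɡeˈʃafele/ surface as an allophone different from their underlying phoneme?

6

Segments that undergo a rule: /e/ → [ə] (rule 1); /e/ → [ə] (rule 1); /ʃ/ → [ʒ] (rule 3); /f/ → [v] (rule 3); /e/ → [ə] (rule 1); /e/ → [ə] (rule 1).
All other segments surface unchanged.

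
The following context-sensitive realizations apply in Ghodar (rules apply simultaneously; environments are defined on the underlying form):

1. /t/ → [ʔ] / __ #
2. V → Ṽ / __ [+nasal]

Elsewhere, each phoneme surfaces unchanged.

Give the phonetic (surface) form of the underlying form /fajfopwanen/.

[fajfopwãnẽn]

/f/ (word-initial): no rule targets it → [f].
/a/ — between /f/ and /j/; rule 2 does not apply here → [a].
/j/ — not in any rule's target class → [j].
/f/ stays [f].
/o/ (between /f/ and /p/): rule 2 targets it, but not before a nasal consonant → unchanged [o].
/p/ stays [p].
/w/ — not in any rule's target class → [w].
/a/ — between /w/ and /n/, before a nasal consonant — surfaces as [ã] (rule 2).
/n/ stays [n].
/e/ (between /n/ and /n/) occurs before a nasal consonant → [ẽ] by rule 2.
/n/ (word-final) is unaffected → [n].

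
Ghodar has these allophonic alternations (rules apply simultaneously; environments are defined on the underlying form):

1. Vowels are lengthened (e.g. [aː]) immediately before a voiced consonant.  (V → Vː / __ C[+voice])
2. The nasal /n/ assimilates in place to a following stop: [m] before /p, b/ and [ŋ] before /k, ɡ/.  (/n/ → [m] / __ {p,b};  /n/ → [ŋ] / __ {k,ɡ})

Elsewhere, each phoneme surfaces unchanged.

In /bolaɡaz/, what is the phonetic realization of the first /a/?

[aː]

/a/ — between /l/ and /ɡ/, before a voiced consonant — surfaces as [aː] (rule 1).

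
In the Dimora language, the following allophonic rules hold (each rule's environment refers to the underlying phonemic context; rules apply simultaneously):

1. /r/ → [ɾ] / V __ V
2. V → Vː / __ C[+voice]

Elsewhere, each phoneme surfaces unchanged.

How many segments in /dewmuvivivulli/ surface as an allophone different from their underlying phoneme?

Segments that undergo a rule: /e/ → [eː] (rule 2); /u/ → [uː] (rule 2); /i/ → [iː] (rule 2); /i/ → [iː] (rule 2); /u/ → [uː] (rule 2).
All other segments surface unchanged.

5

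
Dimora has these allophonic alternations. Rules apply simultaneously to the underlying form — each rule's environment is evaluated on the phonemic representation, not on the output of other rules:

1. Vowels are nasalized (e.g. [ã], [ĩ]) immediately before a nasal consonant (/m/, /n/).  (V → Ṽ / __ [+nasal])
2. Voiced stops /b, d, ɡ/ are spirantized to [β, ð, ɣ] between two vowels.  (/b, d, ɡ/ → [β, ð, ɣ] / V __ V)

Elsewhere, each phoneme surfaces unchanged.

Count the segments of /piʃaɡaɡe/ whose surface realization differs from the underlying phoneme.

Segments that undergo a rule: /ɡ/ → [ɣ] (rule 2); /ɡ/ → [ɣ] (rule 2).
All other segments surface unchanged.

2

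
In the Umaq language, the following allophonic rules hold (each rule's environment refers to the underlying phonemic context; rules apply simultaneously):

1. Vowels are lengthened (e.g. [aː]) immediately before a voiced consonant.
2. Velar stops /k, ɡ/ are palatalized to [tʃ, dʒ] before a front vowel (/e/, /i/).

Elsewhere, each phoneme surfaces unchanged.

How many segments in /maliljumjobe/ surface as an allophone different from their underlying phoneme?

Segments that undergo a rule: /a/ → [aː] (rule 1); /i/ → [iː] (rule 1); /u/ → [uː] (rule 1); /o/ → [oː] (rule 1).
All other segments surface unchanged.

4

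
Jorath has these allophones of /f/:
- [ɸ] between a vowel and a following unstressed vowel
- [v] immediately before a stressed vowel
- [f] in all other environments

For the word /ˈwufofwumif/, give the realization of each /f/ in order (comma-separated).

[ɸ], [f], [f]

Occurrence 1 (position 3): between a vowel and a following unstressed vowel → [ɸ].
Occurrence 2 (position 5): no conditioning environment matches → elsewhere allophone [f].
Occurrence 3 (position 10): no conditioning environment matches → elsewhere allophone [f].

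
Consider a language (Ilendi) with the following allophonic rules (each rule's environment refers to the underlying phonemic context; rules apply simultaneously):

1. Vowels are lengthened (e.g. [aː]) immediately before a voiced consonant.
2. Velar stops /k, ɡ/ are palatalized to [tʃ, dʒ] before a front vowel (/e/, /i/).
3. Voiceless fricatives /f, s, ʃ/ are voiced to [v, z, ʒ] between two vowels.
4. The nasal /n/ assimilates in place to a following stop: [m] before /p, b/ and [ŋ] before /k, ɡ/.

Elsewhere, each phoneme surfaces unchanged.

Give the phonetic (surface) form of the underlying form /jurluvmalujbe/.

[juːrluːvmaːluːjbe]

/j/ (word-initial): no rule targets it → [j].
/u/ meets the environment for rule 1 (before a voiced consonant) → [uː].
/r/ — not in any rule's target class → [r].
/l/ — not in any rule's target class → [l].
/u/ (between /l/ and /v/) occurs before a voiced consonant → [uː] by rule 1.
/v/ (between /u/ and /m/): no rule targets it → [v].
/m/ stays [m].
/a/ (between /m/ and /l/): before a voiced consonant, so rule 1 applies → [aː].
/l/ stays [l].
Rule 1 applies to /u/ (between /l/ and /j/: before a voiced consonant) → [uː].
/j/ stays [j].
/b/ (between /j/ and /e/): no rule targets it → [b].
/e/ — word-final; rule 1 does not apply here → [e].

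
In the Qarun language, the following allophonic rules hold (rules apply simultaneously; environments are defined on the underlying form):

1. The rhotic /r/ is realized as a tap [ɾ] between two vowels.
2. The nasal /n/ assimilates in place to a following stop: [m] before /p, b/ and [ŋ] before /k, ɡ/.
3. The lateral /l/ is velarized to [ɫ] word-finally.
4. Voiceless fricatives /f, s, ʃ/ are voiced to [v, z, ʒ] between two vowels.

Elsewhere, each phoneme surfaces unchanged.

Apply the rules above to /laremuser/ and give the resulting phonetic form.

/l/ (word-initial): rule 3 targets it, but not word-finally → unchanged [l].
/a/ (between /l/ and /r/): no rule targets it → [a].
Rule 1 applies to /r/ (between /a/ and /e/: between two vowels) → [ɾ].
/e/ — not in any rule's target class → [e].
/m/ (between /e/ and /u/) is unaffected → [m].
/u/ (between /m/ and /s/) is unaffected → [u].
/s/ meets the environment for rule 4 (between two vowels) → [z].
/e/ stays [e].
/r/ (word-final) is in the target of rule 1 but the environment (between two vowels) is not met → [r].

[laɾemuzer]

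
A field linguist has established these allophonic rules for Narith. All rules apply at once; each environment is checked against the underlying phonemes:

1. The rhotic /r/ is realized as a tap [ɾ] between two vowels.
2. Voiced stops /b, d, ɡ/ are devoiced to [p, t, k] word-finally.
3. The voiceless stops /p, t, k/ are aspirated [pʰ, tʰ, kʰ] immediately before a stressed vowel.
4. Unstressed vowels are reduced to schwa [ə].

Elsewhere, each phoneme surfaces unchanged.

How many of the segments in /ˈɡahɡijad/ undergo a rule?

Segments that undergo a rule: /i/ → [ə] (rule 4); /a/ → [ə] (rule 4); /d/ → [t] (rule 2).
All other segments surface unchanged.

3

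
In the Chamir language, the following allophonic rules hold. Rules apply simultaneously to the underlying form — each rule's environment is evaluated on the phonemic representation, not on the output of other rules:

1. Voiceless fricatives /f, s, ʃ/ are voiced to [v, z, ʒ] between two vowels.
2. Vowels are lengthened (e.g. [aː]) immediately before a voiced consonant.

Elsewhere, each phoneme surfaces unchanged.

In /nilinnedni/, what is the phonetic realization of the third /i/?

/i/ (word-final) fails the environment for rule 2, so it stays [i].

[i]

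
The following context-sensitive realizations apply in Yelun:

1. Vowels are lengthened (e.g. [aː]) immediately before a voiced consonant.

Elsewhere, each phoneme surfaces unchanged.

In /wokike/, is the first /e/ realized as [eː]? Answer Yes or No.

/e/ (word-final) is in the target of rule 1 but the environment (before a voiced consonant) is not met → [e].
The actual realization is [e], not [eː].

No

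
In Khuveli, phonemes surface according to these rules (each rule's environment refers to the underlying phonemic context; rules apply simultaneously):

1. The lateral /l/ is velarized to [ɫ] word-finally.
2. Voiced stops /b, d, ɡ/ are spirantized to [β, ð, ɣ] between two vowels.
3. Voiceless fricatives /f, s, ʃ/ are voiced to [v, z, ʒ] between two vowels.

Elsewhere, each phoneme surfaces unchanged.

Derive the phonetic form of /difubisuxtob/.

/d/ — word-initial; rule 2 does not apply here → [d].
/i/ (between /d/ and /f/) is unaffected → [i].
/f/ (between /i/ and /u/): between two vowels, so rule 3 applies → [v].
/u/ stays [u].
/b/ — between /u/ and /i/, between two vowels — surfaces as [β] (rule 2).
/i/ (between /b/ and /s/) is unaffected → [i].
/s/ — between /i/ and /u/, between two vowels — surfaces as [z] (rule 3).
/u/ (between /s/ and /x/): no rule targets it → [u].
/x/ — not in any rule's target class → [x].
/t/ stays [t].
/o/ stays [o].
/b/ (word-final) fails the environment for rule 2, so it stays [b].

[divuβizuxtob]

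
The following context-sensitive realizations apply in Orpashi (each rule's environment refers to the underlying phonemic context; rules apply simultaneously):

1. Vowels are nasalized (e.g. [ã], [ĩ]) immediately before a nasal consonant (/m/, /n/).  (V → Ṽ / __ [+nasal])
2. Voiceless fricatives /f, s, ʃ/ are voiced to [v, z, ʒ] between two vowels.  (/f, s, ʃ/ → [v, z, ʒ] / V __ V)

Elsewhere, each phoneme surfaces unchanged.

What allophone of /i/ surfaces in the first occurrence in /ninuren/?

[ĩ]

/i/ — between /n/ and /n/, before a nasal consonant — surfaces as [ĩ] (rule 1).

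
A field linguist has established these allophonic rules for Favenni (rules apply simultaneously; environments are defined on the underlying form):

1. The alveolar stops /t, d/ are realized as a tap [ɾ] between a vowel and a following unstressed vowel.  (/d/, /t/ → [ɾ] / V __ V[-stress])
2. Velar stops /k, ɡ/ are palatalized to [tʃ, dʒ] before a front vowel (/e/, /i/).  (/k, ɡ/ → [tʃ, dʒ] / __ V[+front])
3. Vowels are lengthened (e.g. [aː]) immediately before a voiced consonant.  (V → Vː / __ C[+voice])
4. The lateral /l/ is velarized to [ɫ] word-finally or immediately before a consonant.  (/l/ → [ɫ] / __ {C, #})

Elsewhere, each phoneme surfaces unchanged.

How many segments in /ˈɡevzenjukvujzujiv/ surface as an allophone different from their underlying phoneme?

6

Segments that undergo a rule: /ɡ/ → [dʒ] (rule 2); /e/ → [eː] (rule 3); /e/ → [eː] (rule 3); /u/ → [uː] (rule 3); /u/ → [uː] (rule 3); /i/ → [iː] (rule 3).
All other segments surface unchanged.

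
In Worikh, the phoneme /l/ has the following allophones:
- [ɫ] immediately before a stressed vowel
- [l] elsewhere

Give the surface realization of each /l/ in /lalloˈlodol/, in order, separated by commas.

[l], [l], [l], [ɫ], [l]

Occurrence 1 (position 1): no conditioning environment matches → elsewhere allophone [l].
Occurrence 2 (position 3): no conditioning environment matches → elsewhere allophone [l].
Occurrence 3 (position 4): no conditioning environment matches → elsewhere allophone [l].
Occurrence 4 (position 6): immediately before a stressed vowel → [ɫ].
Occurrence 5 (position 10): no conditioning environment matches → elsewhere allophone [l].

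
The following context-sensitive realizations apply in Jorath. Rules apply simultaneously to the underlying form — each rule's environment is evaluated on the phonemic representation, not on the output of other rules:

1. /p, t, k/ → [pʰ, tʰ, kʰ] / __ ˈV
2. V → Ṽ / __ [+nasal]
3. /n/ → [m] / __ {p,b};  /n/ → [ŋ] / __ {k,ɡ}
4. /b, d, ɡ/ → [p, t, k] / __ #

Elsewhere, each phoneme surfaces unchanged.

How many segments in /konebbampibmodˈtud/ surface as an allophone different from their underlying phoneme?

Segments that undergo a rule: /o/ → [õ] (rule 2); /a/ → [ã] (rule 2); /t/ → [tʰ] (rule 1); /d/ → [t] (rule 4).
All other segments surface unchanged.

4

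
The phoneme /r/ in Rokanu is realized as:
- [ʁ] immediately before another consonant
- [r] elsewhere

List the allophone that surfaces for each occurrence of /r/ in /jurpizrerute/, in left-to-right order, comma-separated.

[ʁ], [r], [r]

Occurrence 1 (position 3): immediately before another consonant → [ʁ].
Occurrence 2 (position 7): no conditioning environment matches → elsewhere allophone [r].
Occurrence 3 (position 9): no conditioning environment matches → elsewhere allophone [r].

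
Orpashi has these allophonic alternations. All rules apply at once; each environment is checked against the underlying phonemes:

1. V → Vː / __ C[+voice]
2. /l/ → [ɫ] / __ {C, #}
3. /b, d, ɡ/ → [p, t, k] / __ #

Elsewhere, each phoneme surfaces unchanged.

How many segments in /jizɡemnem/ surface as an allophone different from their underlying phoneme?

3

Segments that undergo a rule: /i/ → [iː] (rule 1); /e/ → [eː] (rule 1); /e/ → [eː] (rule 1).
All other segments surface unchanged.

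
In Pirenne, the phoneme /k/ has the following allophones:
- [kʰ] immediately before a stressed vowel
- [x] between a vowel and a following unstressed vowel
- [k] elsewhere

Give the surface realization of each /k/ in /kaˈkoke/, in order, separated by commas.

Occurrence 1 (position 1): no conditioning environment matches → elsewhere allophone [k].
Occurrence 2 (position 3): immediately before a stressed vowel → [kʰ].
Occurrence 3 (position 5): between a vowel and a following unstressed vowel → [x].

[k], [kʰ], [x]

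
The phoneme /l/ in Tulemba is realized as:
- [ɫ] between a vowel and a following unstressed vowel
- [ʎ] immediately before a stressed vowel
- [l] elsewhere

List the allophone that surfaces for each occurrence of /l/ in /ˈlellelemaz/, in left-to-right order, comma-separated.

Occurrence 1 (position 1): immediately before a stressed vowel → [ʎ].
Occurrence 2 (position 3): no conditioning environment matches → elsewhere allophone [l].
Occurrence 3 (position 4): no conditioning environment matches → elsewhere allophone [l].
Occurrence 4 (position 6): between a vowel and a following unstressed vowel → [ɫ].

[ʎ], [l], [l], [ɫ]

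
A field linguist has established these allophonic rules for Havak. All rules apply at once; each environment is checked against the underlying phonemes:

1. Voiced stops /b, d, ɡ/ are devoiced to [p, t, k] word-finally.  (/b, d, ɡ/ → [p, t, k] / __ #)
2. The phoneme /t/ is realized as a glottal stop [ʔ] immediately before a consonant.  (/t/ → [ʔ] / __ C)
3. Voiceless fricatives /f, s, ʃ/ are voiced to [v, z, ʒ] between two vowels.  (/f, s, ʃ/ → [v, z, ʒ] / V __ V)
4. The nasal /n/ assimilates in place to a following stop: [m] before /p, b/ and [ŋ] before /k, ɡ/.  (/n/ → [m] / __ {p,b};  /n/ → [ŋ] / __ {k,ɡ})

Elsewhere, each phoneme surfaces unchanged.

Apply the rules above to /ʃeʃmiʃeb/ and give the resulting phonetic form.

[ʃeʃmiʒep]

/ʃ/ — word-initial; rule 3 does not apply here → [ʃ].
/ʃ/ (between /e/ and /m/) fails the environment for rule 3, so it stays [ʃ].
/ʃ/ meets the environment for rule 3 (between two vowels) → [ʒ].
/b/ meets the environment for rule 1 (word-finally) → [p].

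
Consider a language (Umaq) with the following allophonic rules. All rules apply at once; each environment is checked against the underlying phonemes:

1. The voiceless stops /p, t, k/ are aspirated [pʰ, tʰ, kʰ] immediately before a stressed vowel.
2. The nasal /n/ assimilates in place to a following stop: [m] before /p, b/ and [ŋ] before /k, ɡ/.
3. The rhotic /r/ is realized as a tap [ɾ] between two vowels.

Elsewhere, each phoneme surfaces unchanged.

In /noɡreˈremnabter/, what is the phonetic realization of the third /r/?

/r/ (word-final) fails the environment for rule 3, so it stays [r].

[r]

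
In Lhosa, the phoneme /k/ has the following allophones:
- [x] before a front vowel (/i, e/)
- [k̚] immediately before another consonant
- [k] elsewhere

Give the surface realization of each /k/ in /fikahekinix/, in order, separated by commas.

Occurrence 1 (position 3): no conditioning environment matches → elsewhere allophone [k].
Occurrence 2 (position 7): before a front vowel (/i, e/) → [x].

[k], [x]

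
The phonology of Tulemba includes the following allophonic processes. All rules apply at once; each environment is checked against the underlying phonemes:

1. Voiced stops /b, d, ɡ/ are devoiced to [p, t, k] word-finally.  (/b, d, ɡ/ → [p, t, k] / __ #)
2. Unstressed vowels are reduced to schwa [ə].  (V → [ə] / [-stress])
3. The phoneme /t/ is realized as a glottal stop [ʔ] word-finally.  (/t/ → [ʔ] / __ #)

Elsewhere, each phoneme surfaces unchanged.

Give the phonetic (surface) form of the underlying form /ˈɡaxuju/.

/ɡ/ (word-initial) is in the target of rule 1 but the environment (word-finally) is not met → [ɡ].
/a/ (between /ɡ/ and /x/) is in the target of rule 2 but the environment (in an unstressed syllable) is not met → [a].
/x/ — not in any rule's target class → [x].
/u/ (between /x/ and /j/): in an unstressed syllable, so rule 2 applies → [ə].
/j/ (between /u/ and /u/): no rule targets it → [j].
/u/ — word-final, in an unstressed syllable — surfaces as [ə] (rule 2).

[ˈɡaxəjə]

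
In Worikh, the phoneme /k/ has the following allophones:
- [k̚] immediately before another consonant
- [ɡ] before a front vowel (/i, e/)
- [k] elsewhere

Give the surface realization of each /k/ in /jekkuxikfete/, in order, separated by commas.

Occurrence 1 (position 3): immediately before another consonant → [k̚].
Occurrence 2 (position 4): no conditioning environment matches → elsewhere allophone [k].
Occurrence 3 (position 8): immediately before another consonant → [k̚].

[k̚], [k], [k̚]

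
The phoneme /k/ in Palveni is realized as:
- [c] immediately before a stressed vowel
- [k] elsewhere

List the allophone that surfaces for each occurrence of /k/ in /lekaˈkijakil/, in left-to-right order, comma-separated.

[k], [c], [k]

Occurrence 1 (position 3): no conditioning environment matches → elsewhere allophone [k].
Occurrence 2 (position 5): immediately before a stressed vowel → [c].
Occurrence 3 (position 9): no conditioning environment matches → elsewhere allophone [k].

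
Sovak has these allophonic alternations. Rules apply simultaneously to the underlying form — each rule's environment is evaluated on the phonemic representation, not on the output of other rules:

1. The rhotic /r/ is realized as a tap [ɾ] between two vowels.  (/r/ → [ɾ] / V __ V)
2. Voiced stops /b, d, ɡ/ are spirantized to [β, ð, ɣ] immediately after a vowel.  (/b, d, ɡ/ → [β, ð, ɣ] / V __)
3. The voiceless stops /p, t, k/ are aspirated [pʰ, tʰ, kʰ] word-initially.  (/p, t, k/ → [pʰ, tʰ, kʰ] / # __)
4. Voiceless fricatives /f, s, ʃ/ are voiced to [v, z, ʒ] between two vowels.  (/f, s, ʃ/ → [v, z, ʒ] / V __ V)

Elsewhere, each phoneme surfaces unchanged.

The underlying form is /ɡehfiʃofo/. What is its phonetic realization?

/ɡ/ (word-initial) is in the target of rule 2 but the environment (immediately after a vowel) is not met → [ɡ].
/e/ — not in any rule's target class → [e].
/h/ stays [h].
/f/ (between /h/ and /i/) is in the target of rule 4 but the environment (between two vowels) is not met → [f].
/i/ (between /f/ and /ʃ/): no rule targets it → [i].
/ʃ/ meets the environment for rule 4 (between two vowels) → [ʒ].
/o/ — not in any rule's target class → [o].
/f/ (between /o/ and /o/) occurs between two vowels → [v] by rule 4.
/o/ (word-final): no rule targets it → [o].

[ɡehfiʒovo]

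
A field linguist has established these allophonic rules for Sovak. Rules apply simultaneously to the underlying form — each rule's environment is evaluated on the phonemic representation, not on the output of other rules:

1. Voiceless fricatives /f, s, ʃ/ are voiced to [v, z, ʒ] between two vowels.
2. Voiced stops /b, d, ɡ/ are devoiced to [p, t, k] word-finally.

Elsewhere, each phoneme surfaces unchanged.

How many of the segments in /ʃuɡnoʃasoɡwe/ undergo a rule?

Segments that undergo a rule: /ʃ/ → [ʒ] (rule 1); /s/ → [z] (rule 1).
All other segments surface unchanged.

2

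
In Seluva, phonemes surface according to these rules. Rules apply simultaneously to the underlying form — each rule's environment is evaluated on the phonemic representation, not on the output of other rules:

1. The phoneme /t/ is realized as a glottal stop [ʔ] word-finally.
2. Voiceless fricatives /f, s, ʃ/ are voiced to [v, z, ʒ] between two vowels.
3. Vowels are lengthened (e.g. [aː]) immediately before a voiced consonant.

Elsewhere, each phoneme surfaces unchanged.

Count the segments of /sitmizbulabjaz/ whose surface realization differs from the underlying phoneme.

4

Segments that undergo a rule: /i/ → [iː] (rule 3); /u/ → [uː] (rule 3); /a/ → [aː] (rule 3); /a/ → [aː] (rule 3).
All other segments surface unchanged.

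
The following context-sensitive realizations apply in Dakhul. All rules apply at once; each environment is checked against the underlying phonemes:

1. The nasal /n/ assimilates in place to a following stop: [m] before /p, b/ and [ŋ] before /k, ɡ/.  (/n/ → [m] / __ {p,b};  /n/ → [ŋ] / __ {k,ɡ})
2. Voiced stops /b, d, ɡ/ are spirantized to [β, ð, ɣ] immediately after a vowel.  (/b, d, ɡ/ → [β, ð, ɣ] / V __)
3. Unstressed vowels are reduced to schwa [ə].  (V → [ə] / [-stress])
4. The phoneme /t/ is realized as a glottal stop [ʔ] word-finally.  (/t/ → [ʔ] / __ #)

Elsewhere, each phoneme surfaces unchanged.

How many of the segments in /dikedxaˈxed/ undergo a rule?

5

Segments that undergo a rule: /i/ → [ə] (rule 3); /e/ → [ə] (rule 3); /d/ → [ð] (rule 2); /a/ → [ə] (rule 3); /d/ → [ð] (rule 2).
All other segments surface unchanged.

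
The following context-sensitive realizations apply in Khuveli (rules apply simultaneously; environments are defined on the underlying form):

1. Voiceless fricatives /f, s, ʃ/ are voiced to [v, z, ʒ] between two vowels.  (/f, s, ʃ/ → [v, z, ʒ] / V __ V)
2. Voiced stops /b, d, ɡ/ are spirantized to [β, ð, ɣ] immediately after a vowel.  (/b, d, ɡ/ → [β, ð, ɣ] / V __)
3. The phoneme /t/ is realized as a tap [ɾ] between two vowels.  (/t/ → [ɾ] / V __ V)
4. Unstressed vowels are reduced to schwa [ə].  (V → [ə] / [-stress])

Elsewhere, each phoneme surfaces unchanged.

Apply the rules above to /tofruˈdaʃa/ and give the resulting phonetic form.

[təfrəˈðaʒə]

/t/ (word-initial) fails the environment for rule 3, so it stays [t].
/o/ — between /t/ and /f/, in an unstressed syllable — surfaces as [ə] (rule 4).
/f/ (between /o/ and /r/) fails the environment for rule 1, so it stays [f].
/r/ (between /f/ and /u/): no rule targets it → [r].
/u/ meets the environment for rule 4 (in an unstressed syllable) → [ə].
Rule 2 applies to /d/ (between /u/ and /a/: immediately after a vowel) → [ð].
/a/ (between /d/ and /ʃ/) is in the target of rule 4 but the environment (in an unstressed syllable) is not met → [a].
/ʃ/ (between /a/ and /a/): between two vowels, so rule 1 applies → [ʒ].
Rule 4 applies to /a/ (word-final: in an unstressed syllable) → [ə].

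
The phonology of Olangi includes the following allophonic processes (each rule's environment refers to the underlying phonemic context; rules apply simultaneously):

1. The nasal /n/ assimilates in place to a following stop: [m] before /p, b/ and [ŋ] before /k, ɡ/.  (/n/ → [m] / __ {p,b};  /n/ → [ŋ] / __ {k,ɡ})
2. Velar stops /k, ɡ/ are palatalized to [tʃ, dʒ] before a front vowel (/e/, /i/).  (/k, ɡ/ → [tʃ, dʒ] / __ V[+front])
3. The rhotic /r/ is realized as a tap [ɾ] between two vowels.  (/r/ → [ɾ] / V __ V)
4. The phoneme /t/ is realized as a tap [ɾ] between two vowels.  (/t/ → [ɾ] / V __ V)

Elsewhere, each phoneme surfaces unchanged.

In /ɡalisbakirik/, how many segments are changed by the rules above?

2

Segments that undergo a rule: /k/ → [tʃ] (rule 2); /r/ → [ɾ] (rule 3).
All other segments surface unchanged.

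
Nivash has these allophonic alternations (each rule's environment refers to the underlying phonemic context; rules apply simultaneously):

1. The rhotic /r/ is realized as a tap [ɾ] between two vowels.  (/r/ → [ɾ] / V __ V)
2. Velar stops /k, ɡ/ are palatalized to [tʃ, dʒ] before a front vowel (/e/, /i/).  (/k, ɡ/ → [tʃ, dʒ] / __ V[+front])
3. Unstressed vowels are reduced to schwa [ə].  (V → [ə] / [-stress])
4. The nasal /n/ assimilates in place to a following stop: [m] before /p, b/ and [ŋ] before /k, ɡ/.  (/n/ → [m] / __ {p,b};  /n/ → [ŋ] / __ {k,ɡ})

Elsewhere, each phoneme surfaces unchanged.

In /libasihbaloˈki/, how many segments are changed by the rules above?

6

Segments that undergo a rule: /i/ → [ə] (rule 3); /a/ → [ə] (rule 3); /i/ → [ə] (rule 3); /a/ → [ə] (rule 3); /o/ → [ə] (rule 3); /k/ → [tʃ] (rule 2).
All other segments surface unchanged.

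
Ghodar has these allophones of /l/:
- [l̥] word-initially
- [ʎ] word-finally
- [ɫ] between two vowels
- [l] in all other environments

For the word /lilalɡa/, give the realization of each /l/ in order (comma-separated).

Occurrence 1 (position 1): word-initially → [l̥].
Occurrence 2 (position 3): between two vowels → [ɫ].
Occurrence 3 (position 5): no conditioning environment matches → elsewhere allophone [l].

[l̥], [ɫ], [l]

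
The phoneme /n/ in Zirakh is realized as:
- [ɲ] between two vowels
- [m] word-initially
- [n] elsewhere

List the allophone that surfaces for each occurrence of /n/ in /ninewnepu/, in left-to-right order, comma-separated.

[m], [ɲ], [n]

Occurrence 1 (position 1): word-initially → [m].
Occurrence 2 (position 3): between two vowels → [ɲ].
Occurrence 3 (position 6): no conditioning environment matches → elsewhere allophone [n].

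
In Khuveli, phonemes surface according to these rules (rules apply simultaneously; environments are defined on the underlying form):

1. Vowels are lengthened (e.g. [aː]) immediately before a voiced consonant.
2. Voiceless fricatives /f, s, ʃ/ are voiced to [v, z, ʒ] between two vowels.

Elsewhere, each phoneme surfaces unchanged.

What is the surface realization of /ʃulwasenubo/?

/ʃ/ (word-initial) fails the environment for rule 2, so it stays [ʃ].
/u/ — between /ʃ/ and /l/, before a voiced consonant — surfaces as [uː] (rule 1).
/l/ — not in any rule's target class → [l].
/w/ — not in any rule's target class → [w].
/a/ (between /w/ and /s/): rule 1 targets it, but not before a voiced consonant → unchanged [a].
/s/ — between /a/ and /e/, between two vowels — surfaces as [z] (rule 2).
/e/ (between /s/ and /n/): before a voiced consonant, so rule 1 applies → [eː].
/n/ (between /e/ and /u/) is unaffected → [n].
/u/ — between /n/ and /b/, before a voiced consonant — surfaces as [uː] (rule 1).
/b/ — not in any rule's target class → [b].
/o/ (word-final) fails the environment for rule 1, so it stays [o].

[ʃuːlwazeːnuːbo]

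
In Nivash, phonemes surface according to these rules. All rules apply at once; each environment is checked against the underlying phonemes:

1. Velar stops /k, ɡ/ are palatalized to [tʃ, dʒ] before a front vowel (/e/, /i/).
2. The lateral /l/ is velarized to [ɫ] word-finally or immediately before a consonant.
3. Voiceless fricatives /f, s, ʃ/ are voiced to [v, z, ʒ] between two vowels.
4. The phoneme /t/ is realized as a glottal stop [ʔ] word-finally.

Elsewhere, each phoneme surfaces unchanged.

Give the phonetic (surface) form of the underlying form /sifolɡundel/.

/s/ (word-initial) is in the target of rule 3 but the environment (between two vowels) is not met → [s].
/f/ (between /i/ and /o/) occurs between two vowels → [v] by rule 3.
Rule 2 applies to /l/ (between /o/ and /ɡ/: word-finally or immediately before a consonant) → [ɫ].
/ɡ/ (between /l/ and /u/) fails the environment for rule 1, so it stays [ɡ].
/l/ (word-final): word-finally or immediately before a consonant, so rule 2 applies → [ɫ].

[sivoɫɡundeɫ]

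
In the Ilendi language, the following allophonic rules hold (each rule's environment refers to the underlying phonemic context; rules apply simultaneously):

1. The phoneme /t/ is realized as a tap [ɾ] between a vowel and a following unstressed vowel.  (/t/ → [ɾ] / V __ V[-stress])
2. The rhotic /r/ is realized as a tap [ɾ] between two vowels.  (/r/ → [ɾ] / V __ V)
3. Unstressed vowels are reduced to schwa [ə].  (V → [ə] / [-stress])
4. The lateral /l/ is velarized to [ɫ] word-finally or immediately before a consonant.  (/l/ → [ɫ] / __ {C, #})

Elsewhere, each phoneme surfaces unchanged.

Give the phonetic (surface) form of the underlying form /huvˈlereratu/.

/h/ (word-initial): no rule targets it → [h].
/u/ (between /h/ and /v/): in an unstressed syllable, so rule 3 applies → [ə].
/v/ (between /u/ and /l/): no rule targets it → [v].
/l/ (between /v/ and /e/): rule 4 targets it, but not word-finally or immediately before a consonant → unchanged [l].
/e/ — between /l/ and /r/; rule 3 does not apply here → [e].
/r/ (between /e/ and /e/): between two vowels, so rule 2 applies → [ɾ].
/e/ meets the environment for rule 3 (in an unstressed syllable) → [ə].
/r/ meets the environment for rule 2 (between two vowels) → [ɾ].
/a/ — between /r/ and /t/, in an unstressed syllable — surfaces as [ə] (rule 3).
/t/ (between /a/ and /u/) occurs between a vowel and a following unstressed vowel → [ɾ] by rule 1.
/u/ (word-final): in an unstressed syllable, so rule 3 applies → [ə].

[həvˈleɾəɾəɾə]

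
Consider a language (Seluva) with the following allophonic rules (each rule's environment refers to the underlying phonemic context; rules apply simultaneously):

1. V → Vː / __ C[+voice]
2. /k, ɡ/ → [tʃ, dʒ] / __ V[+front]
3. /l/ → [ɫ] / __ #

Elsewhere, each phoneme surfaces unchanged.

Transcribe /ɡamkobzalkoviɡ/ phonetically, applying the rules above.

[ɡaːmkoːbzaːlkoːviːɡ]

/ɡ/ (word-initial) fails the environment for rule 2, so it stays [ɡ].
/a/ meets the environment for rule 1 (before a voiced consonant) → [aː].
/m/ — not in any rule's target class → [m].
/k/ (between /m/ and /o/) fails the environment for rule 2, so it stays [k].
/o/ meets the environment for rule 1 (before a voiced consonant) → [oː].
/b/ stays [b].
/z/ (between /b/ and /a/) is unaffected → [z].
/a/ (between /z/ and /l/) occurs before a voiced consonant → [aː] by rule 1.
/l/ (between /a/ and /k/) fails the environment for rule 3, so it stays [l].
/k/ (between /l/ and /o/): rule 2 targets it, but not before a front vowel → unchanged [k].
Rule 1 applies to /o/ (between /k/ and /v/: before a voiced consonant) → [oː].
/v/ (between /o/ and /i/): no rule targets it → [v].
/i/ meets the environment for rule 1 (before a voiced consonant) → [iː].
/ɡ/ (word-final) fails the environment for rule 2, so it stays [ɡ].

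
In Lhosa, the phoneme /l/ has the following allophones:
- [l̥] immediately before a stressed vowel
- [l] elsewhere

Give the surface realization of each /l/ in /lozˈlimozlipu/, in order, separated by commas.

[l], [l̥], [l]

Occurrence 1 (position 1): no conditioning environment matches → elsewhere allophone [l].
Occurrence 2 (position 4): immediately before a stressed vowel → [l̥].
Occurrence 3 (position 9): no conditioning environment matches → elsewhere allophone [l].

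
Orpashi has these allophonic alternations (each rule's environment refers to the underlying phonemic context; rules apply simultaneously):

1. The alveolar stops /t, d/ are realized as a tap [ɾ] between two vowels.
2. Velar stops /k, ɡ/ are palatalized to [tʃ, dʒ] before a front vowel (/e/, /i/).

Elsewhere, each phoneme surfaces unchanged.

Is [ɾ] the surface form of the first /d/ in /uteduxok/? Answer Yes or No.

/d/ (between /e/ and /u/) occurs between two vowels → [ɾ] by rule 1.
The actual realization is [ɾ], which matches [ɾ].

Yes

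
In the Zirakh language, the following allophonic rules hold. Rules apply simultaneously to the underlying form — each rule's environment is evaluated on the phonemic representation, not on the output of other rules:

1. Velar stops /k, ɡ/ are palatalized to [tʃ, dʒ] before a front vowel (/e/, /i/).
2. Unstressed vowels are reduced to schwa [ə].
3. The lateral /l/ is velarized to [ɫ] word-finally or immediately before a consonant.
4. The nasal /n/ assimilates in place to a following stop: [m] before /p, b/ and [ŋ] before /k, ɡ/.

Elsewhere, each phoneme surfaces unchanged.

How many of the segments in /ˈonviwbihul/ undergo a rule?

4

Segments that undergo a rule: /i/ → [ə] (rule 2); /i/ → [ə] (rule 2); /u/ → [ə] (rule 2); /l/ → [ɫ] (rule 3).
All other segments surface unchanged.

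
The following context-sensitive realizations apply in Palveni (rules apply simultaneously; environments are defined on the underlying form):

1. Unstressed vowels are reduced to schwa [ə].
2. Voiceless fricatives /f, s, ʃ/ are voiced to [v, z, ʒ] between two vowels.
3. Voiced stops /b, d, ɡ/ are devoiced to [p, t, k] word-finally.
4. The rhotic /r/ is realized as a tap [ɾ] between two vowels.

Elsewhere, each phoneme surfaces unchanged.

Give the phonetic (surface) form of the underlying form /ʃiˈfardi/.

/ʃ/ (word-initial): rule 2 targets it, but not between two vowels → unchanged [ʃ].
/i/ — between /ʃ/ and /f/, in an unstressed syllable — surfaces as [ə] (rule 1).
/f/ (between /i/ and /a/) occurs between two vowels → [v] by rule 2.
/a/ — between /f/ and /r/; rule 1 does not apply here → [a].
/r/ (between /a/ and /d/) fails the environment for rule 4, so it stays [r].
/d/ (between /r/ and /i/): rule 3 targets it, but not word-finally → unchanged [d].
/i/ (word-final): in an unstressed syllable, so rule 1 applies → [ə].

[ʃəˈvardə]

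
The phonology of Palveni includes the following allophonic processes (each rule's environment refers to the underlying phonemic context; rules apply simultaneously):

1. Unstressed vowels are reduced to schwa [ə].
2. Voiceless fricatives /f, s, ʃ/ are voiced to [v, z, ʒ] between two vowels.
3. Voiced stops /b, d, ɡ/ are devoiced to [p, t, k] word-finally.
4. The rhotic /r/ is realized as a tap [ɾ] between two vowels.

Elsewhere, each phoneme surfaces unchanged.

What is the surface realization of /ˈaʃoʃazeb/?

[ˈaʒəʒəzəp]

/a/ (word-initial) fails the environment for rule 1, so it stays [a].
/ʃ/ (between /a/ and /o/): between two vowels, so rule 2 applies → [ʒ].
/o/ — between /ʃ/ and /ʃ/, in an unstressed syllable — surfaces as [ə] (rule 1).
/ʃ/ (between /o/ and /a/): between two vowels, so rule 2 applies → [ʒ].
Rule 1 applies to /a/ (between /ʃ/ and /z/: in an unstressed syllable) → [ə].
/e/ — between /z/ and /b/, in an unstressed syllable — surfaces as [ə] (rule 1).
/b/ (word-final) occurs word-finally → [p] by rule 3.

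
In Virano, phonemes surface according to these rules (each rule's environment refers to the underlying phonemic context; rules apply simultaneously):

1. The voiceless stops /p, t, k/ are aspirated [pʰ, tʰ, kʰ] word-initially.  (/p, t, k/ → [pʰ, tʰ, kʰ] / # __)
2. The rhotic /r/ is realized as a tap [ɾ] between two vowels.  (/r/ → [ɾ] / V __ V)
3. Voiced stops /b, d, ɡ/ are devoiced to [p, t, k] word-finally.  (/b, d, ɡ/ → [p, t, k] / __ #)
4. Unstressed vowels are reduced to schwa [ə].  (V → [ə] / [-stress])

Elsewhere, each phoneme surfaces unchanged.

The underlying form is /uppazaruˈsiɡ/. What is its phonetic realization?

[əppəzəɾəˈsik]

Rule 4 applies to /u/ (word-initial: in an unstressed syllable) → [ə].
/p/ (between /u/ and /p/) fails the environment for rule 1, so it stays [p].
/p/ (between /p/ and /a/) is in the target of rule 1 but the environment (word-initially) is not met → [p].
/a/ meets the environment for rule 4 (in an unstressed syllable) → [ə].
/a/ — between /z/ and /r/, in an unstressed syllable — surfaces as [ə] (rule 4).
/r/ meets the environment for rule 2 (between two vowels) → [ɾ].
/u/ — between /r/ and /s/, in an unstressed syllable — surfaces as [ə] (rule 4).
/i/ (between /s/ and /ɡ/) is in the target of rule 4 but the environment (in an unstressed syllable) is not met → [i].
/ɡ/ (word-final): word-finally, so rule 3 applies → [k].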